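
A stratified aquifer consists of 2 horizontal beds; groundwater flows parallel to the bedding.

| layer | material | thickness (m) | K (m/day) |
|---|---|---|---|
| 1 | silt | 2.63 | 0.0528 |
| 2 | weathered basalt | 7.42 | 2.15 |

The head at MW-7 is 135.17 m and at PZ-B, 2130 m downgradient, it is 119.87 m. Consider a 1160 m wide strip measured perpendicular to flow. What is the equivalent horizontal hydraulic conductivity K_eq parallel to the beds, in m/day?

1.60

Flow is parallel to layering, so each bed carries its own Darcy discharge and the transmissivities add.
Σ(K_i·b_i) = 0.0528×2.63 + 2.15×7.42 = 16.09 m²/day.
Total thickness b = 10.05 m, so K_eq = Σ(K_i·b_i)/b = 1.601 m/day.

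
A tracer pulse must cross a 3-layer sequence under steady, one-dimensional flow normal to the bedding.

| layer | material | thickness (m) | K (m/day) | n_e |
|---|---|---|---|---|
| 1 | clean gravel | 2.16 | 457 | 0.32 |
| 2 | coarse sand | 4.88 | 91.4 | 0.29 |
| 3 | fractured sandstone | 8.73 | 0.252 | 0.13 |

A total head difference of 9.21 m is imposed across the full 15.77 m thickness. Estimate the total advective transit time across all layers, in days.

With flow normal to the layers, continuity requires the same specific discharge q through every layer.
Σ(b_i/K_i) = 2.16/457 + 4.88/91.4 + 8.73/0.252 = 34.70 d.
q = Δh / Σ(b_i/K_i) = 9.21 / 34.70 = 0.2654 m/day.
In each layer the seepage velocity is v_i = q/n_i, so the layer transit time is t_i = b_i·n_i / q:
  layer 1 (clean gravel): t_1 = 2.16 × 0.32 / 0.2654 = 2.604 d
  layer 2 (coarse sand): t_2 = 4.88 × 0.29 / 0.2654 = 5.332 d
  layer 3 (fractured sandstone): t_3 = 8.73 × 0.13 / 0.2654 = 4.276 d
Total t = Σ t_i = 12.21 days.

12.2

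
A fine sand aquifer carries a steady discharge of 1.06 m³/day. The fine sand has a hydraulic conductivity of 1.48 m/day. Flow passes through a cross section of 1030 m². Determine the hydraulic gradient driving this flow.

From Q = K·A·i, i = Q / (K·A) = 1.06 / (1.480 × 1030) = 0.0006954.

0.000695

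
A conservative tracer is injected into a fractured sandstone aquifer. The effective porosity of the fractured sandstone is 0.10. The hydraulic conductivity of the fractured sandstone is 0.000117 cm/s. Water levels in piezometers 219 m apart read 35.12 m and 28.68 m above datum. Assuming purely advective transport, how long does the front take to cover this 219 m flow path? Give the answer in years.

20.2

Convert K: 0.000117 cm/s × 864 = 0.1011 m/day.
Hydraulic gradient i = (35.12 − 28.68) / 219 = 6.44 / 219 = 0.02941.
Darcy flux q = K · i = 0.1011 × 0.02941 = 0.002973 m/day.
Seepage velocity v = q / n_e = 0.002973 / 0.10 = 0.02973 m/day.
Travel time t = L / v = 219 / 0.02973 = 7367 days = 20.17 years.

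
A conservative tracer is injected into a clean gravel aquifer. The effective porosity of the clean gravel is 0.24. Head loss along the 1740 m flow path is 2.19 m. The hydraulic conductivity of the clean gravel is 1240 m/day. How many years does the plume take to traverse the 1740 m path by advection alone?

0.733

Hydraulic gradient i = Δh / L = 2.19 / 1740 = 0.001259.
Darcy flux q = K · i = 1240 × 0.001259 = 1.561 m/day.
Seepage velocity v = q / n_e = 1.561 / 0.24 = 6.503 m/day.
Travel time t = L / v = 1740 / 6.503 = 267.6 days = 0.7326 years.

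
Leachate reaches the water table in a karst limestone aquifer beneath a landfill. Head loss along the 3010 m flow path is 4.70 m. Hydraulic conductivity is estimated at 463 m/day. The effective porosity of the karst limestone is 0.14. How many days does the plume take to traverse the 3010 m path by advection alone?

583

Hydraulic gradient i = Δh / L = 4.70 / 3010 = 0.001561.
Darcy flux q = K · i = 463.0 × 0.001561 = 0.7230 m/day.
Seepage velocity v = q / n_e = 0.7230 / 0.14 = 5.164 m/day.
Travel time t = L / v = 3010 / 5.164 = 582.9 days.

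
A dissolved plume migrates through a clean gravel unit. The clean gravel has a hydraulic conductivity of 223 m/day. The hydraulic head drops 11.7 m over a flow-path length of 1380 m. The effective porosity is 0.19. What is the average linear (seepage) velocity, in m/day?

Hydraulic gradient i = Δh / L = 11.7 / 1380 = 0.008478.
Darcy flux q = K · i = 223.0 × 0.008478 = 1.891 m/day.
Seepage velocity v = q / n_e = 1.891 / 0.19 = 9.951 m/day.

9.95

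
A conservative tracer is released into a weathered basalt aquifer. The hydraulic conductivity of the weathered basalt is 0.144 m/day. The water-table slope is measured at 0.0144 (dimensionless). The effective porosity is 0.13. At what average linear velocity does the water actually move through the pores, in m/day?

Hydraulic gradient i = 0.0144.
Darcy flux q = K · i = 0.1440 × 0.01440 = 0.002074 m/day.
Seepage velocity v = q / n_e = 0.002074 / 0.13 = 0.01595 m/day.

0.0160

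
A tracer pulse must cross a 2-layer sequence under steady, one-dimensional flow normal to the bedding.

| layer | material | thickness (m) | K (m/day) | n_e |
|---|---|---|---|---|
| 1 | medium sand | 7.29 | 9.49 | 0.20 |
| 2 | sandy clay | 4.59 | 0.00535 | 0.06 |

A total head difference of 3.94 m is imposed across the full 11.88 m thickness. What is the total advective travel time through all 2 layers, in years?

With flow normal to the layers, continuity requires the same specific discharge q through every layer.
Σ(b_i/K_i) = 7.29/9.49 + 4.59/0.00535 = 858.7 d.
q = Δh / Σ(b_i/K_i) = 3.94 / 858.7 = 0.004588 m/day.
In each layer the seepage velocity is v_i = q/n_i, so the layer transit time is t_i = b_i·n_i / q:
  layer 1 (medium sand): t_1 = 7.29 × 0.20 / 0.004588 = 317.8 d
  layer 2 (sandy clay): t_2 = 4.59 × 0.06 / 0.004588 = 60.02 d
Total t = Σ t_i = 377.8 days = 1.034 years.

1.03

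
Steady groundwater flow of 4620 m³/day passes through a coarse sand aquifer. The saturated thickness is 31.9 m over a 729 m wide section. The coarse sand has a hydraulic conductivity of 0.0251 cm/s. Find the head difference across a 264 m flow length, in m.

2.42

Convert K: 0.0251 cm/s × 864 = 21.69 m/day.
Cross-sectional area A = 729 × 31.9 = 23255 m².
From Q = K·A·i, i = Q / (K·A) = 4620 / (21.69 × 23255) = 0.009161.
Head loss Δh = i · L = 0.009161 × 264 = 2.418 m.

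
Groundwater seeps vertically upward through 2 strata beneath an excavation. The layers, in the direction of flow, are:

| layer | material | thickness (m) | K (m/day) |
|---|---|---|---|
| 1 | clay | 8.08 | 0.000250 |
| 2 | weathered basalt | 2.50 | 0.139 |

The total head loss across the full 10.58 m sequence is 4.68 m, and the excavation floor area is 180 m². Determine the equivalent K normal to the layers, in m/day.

0.000327

Flow is perpendicular to layering, so the layers act in series and the equivalent K is the thickness-weighted harmonic mean.
Total thickness L = 8.08 + 2.50 = 10.58 m.
Σ(b_i/K_i) = 8.08/0.000250 + 2.50/0.139 = 32338 d.
K_eq = L / Σ(b_i/K_i) = 10.58 / 32338 = 0.0003272 m/day.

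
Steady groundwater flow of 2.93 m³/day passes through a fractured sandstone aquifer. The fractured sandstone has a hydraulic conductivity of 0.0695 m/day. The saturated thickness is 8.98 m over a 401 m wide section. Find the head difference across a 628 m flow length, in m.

Cross-sectional area A = 401 × 8.98 = 3601 m².
From Q = K·A·i, i = Q / (K·A) = 2.93 / (0.06950 × 3601) = 0.01171.
Head loss Δh = i · L = 0.01171 × 628 = 7.352 m.

7.35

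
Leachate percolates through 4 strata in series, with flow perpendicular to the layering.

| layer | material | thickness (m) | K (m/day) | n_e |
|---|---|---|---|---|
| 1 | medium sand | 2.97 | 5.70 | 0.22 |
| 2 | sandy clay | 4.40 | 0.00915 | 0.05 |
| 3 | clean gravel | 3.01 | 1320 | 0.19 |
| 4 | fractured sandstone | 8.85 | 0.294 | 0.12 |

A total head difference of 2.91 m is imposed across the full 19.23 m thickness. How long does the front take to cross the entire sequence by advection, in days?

441

With flow normal to the layers, continuity requires the same specific discharge q through every layer.
Σ(b_i/K_i) = 2.97/5.70 + 4.40/0.00915 + 3.01/1320 + 8.85/0.294 = 511.5 d.
q = Δh / Σ(b_i/K_i) = 2.91 / 511.5 = 0.005689 m/day.
In each layer the seepage velocity is v_i = q/n_i, so the layer transit time is t_i = b_i·n_i / q:
  layer 1 (medium sand): t_1 = 2.97 × 0.22 / 0.005689 = 114.9 d
  layer 2 (sandy clay): t_2 = 4.40 × 0.05 / 0.005689 = 38.67 d
  layer 3 (clean gravel): t_3 = 3.01 × 0.19 / 0.005689 = 100.5 d
  layer 4 (fractured sandstone): t_4 = 8.85 × 0.12 / 0.005689 = 186.7 d
Total t = Σ t_i = 440.7 days.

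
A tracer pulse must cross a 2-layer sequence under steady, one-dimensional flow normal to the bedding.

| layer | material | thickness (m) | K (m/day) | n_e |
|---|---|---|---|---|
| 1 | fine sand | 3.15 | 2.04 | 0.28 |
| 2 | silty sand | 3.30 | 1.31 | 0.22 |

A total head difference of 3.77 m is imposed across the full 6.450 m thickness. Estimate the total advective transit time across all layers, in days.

1.73

With flow normal to the layers, continuity requires the same specific discharge q through every layer.
Σ(b_i/K_i) = 3.15/2.04 + 3.30/1.31 = 4.063 d.
q = Δh / Σ(b_i/K_i) = 3.77 / 4.063 = 0.9278 m/day.
In each layer the seepage velocity is v_i = q/n_i, so the layer transit time is t_i = b_i·n_i / q:
  layer 1 (fine sand): t_1 = 3.15 × 0.28 / 0.9278 = 0.9506 d
  layer 2 (silty sand): t_2 = 3.30 × 0.22 / 0.9278 = 0.7825 d
Total t = Σ t_i = 1.733 days.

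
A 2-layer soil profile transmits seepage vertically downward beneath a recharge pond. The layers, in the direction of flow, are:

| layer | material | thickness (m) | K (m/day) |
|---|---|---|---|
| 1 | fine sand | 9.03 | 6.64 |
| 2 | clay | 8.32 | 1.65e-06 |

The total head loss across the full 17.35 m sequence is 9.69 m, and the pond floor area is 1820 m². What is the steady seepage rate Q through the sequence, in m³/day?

Flow is perpendicular to layering, so the layers act in series and the equivalent K is the thickness-weighted harmonic mean.
Total thickness L = 9.03 + 8.32 = 17.35 m.
Σ(b_i/K_i) = 9.03/6.64 + 8.32/1.65e-06 = 5.042e+06 d.
K_eq = L / Σ(b_i/K_i) = 17.35 / 5.042e+06 = 3.441e-06 m/day.
Q = K_eq · A · (Δh/L) = 3.441e-06 × 1820 × (9.69/17.35) = 0.003497 m³/day.

0.00350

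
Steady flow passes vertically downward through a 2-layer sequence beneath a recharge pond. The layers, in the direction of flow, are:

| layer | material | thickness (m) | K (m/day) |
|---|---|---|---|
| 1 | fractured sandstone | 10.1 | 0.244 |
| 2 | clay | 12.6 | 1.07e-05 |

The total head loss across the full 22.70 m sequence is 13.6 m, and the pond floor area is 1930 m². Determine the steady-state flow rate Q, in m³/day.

Flow is perpendicular to layering, so the layers act in series and the equivalent K is the thickness-weighted harmonic mean.
Total thickness L = 10.1 + 12.6 = 22.70 m.
Σ(b_i/K_i) = 10.1/0.244 + 12.6/1.07e-05 = 1.178e+06 d.
K_eq = L / Σ(b_i/K_i) = 22.70 / 1.178e+06 = 1.928e-05 m/day.
Q = K_eq · A · (Δh/L) = 1.928e-05 × 1930 × (13.6/22.70) = 0.02229 m³/day.

0.0223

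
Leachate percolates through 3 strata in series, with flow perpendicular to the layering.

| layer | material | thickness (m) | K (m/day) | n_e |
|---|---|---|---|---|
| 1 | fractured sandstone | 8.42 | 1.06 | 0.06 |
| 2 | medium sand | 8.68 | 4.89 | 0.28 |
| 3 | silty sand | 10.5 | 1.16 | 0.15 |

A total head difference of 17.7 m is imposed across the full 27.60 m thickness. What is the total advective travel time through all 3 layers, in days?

4.78

With flow normal to the layers, continuity requires the same specific discharge q through every layer.
Σ(b_i/K_i) = 8.42/1.06 + 8.68/4.89 + 10.5/1.16 = 18.77 d.
q = Δh / Σ(b_i/K_i) = 17.7 / 18.77 = 0.9430 m/day.
In each layer the seepage velocity is v_i = q/n_i, so the layer transit time is t_i = b_i·n_i / q:
  layer 1 (fractured sandstone): t_1 = 8.42 × 0.06 / 0.9430 = 0.5357 d
  layer 2 (medium sand): t_2 = 8.68 × 0.28 / 0.9430 = 2.577 d
  layer 3 (silty sand): t_3 = 10.5 × 0.15 / 0.9430 = 1.670 d
Total t = Σ t_i = 4.783 days.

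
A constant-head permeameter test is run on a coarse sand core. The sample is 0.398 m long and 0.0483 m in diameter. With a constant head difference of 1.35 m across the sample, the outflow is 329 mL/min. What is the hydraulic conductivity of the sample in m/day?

76.2

Cross-sectional area A = π·(d/2)² = π × (0.0483/2)² = 0.001832 m².
Convert discharge: 329 mL/min = 5.483e-06 m³/s.
Darcy's law rearranged: K = Q·L / (A·Δh) = 5.483e-06 × 0.398 / (0.001832 × 1.35) = 0.0008823 m/s = 76.23 m/day.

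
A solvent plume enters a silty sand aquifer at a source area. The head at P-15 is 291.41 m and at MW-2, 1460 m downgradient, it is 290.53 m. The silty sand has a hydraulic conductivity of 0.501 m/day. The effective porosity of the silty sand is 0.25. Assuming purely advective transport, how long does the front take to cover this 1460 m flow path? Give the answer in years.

3310

Hydraulic gradient i = (291.41 − 290.53) / 1460 = 0.88 / 1460 = 0.0006027.
Darcy flux q = K · i = 0.5010 × 0.0006027 = 0.0003020 m/day.
Seepage velocity v = q / n_e = 0.0003020 / 0.25 = 0.001208 m/day.
Travel time t = L / v = 1460 / 0.001208 = 1.209e+06 days = 3309 years.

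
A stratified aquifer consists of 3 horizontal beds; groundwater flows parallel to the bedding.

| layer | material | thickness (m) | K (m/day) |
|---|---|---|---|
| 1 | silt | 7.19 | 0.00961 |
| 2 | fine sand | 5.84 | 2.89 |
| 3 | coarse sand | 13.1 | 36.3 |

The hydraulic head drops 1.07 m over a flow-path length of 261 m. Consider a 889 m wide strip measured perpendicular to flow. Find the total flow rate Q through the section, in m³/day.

1790

Flow is parallel to layering, so each bed carries its own Darcy discharge and the transmissivities add.
Σ(K_i·b_i) = 0.00961×7.19 + 2.89×5.84 + 36.3×13.1 = 492.5 m²/day.
Hydraulic gradient i = Δh / L = 1.07 / 261 = 0.004100.
Q = Σ(K_i·b_i) · W · i = 492.5 × 889 × 0.004100 = 1795 m³/day.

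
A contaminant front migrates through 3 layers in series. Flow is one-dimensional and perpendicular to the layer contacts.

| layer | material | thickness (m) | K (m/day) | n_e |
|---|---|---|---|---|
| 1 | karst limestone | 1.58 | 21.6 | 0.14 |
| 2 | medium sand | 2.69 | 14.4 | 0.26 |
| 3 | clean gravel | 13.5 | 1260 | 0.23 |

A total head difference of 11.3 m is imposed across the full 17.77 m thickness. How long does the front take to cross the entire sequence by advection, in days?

With flow normal to the layers, continuity requires the same specific discharge q through every layer.
Σ(b_i/K_i) = 1.58/21.6 + 2.69/14.4 + 13.5/1260 = 0.2707 d.
q = Δh / Σ(b_i/K_i) = 11.3 / 0.2707 = 41.75 m/day.
In each layer the seepage velocity is v_i = q/n_i, so the layer transit time is t_i = b_i·n_i / q:
  layer 1 (karst limestone): t_1 = 1.58 × 0.14 / 41.75 = 0.005298 d
  layer 2 (medium sand): t_2 = 2.69 × 0.26 / 41.75 = 0.01675 d
  layer 3 (clean gravel): t_3 = 13.5 × 0.23 / 41.75 = 0.07437 d
Total t = Σ t_i = 0.09642 days.

0.0964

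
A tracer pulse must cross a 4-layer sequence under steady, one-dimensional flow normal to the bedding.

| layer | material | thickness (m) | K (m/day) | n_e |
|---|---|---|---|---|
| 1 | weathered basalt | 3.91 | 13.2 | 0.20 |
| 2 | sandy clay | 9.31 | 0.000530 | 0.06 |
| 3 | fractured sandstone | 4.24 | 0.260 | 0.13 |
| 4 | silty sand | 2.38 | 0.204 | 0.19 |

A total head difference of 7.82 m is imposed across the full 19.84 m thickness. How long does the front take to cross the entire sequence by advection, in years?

With flow normal to the layers, continuity requires the same specific discharge q through every layer.
Σ(b_i/K_i) = 3.91/13.2 + 9.31/0.000530 + 4.24/0.260 + 2.38/0.204 = 17594 d.
q = Δh / Σ(b_i/K_i) = 7.82 / 17594 = 0.0004445 m/day.
In each layer the seepage velocity is v_i = q/n_i, so the layer transit time is t_i = b_i·n_i / q:
  layer 1 (weathered basalt): t_1 = 3.91 × 0.20 / 0.0004445 = 1759 d
  layer 2 (sandy clay): t_2 = 9.31 × 0.06 / 0.0004445 = 1257 d
  layer 3 (fractured sandstone): t_3 = 4.24 × 0.13 / 0.0004445 = 1240 d
  layer 4 (silty sand): t_4 = 2.38 × 0.19 / 0.0004445 = 1017 d
Total t = Σ t_i = 5274 days = 14.44 years.

14.4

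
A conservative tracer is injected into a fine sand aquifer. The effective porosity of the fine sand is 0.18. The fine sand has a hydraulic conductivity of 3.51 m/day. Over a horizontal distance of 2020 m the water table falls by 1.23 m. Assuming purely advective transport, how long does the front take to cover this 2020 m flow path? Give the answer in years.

466

Hydraulic gradient i = Δh / L = 1.23 / 2020 = 0.0006089.
Darcy flux q = K · i = 3.510 × 0.0006089 = 0.002137 m/day.
Seepage velocity v = q / n_e = 0.002137 / 0.18 = 0.01187 m/day.
Travel time t = L / v = 2020 / 0.01187 = 1.701e+05 days = 465.8 years.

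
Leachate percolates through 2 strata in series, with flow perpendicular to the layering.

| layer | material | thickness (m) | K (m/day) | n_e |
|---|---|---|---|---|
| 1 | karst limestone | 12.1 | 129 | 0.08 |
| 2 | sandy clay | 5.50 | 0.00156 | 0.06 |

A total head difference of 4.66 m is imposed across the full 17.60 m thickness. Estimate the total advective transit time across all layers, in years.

2.69

With flow normal to the layers, continuity requires the same specific discharge q through every layer.
Σ(b_i/K_i) = 12.1/129 + 5.50/0.00156 = 3526 d.
q = Δh / Σ(b_i/K_i) = 4.66 / 3526 = 0.001322 m/day.
In each layer the seepage velocity is v_i = q/n_i, so the layer transit time is t_i = b_i·n_i / q:
  layer 1 (karst limestone): t_1 = 12.1 × 0.08 / 0.001322 = 732.4 d
  layer 2 (sandy clay): t_2 = 5.50 × 0.06 / 0.001322 = 249.7 d
Total t = Σ t_i = 982.1 days = 2.689 years.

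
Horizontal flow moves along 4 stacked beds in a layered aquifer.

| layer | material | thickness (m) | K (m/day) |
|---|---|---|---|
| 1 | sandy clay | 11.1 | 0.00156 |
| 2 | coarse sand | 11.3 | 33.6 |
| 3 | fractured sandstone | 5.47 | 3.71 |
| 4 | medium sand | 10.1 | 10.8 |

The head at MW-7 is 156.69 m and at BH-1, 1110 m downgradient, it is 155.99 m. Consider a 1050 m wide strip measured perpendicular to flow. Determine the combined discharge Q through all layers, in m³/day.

Flow is parallel to layering, so each bed carries its own Darcy discharge and the transmissivities add.
Σ(K_i·b_i) = 0.00156×11.1 + 33.6×11.3 + 3.71×5.47 + 10.8×10.1 = 509.1 m²/day.
Hydraulic gradient i = (156.69 − 155.99) / 1110 = 0.7 / 1110 = 0.0006306.
Q = Σ(K_i·b_i) · W · i = 509.1 × 1050 × 0.0006306 = 337.1 m³/day.

337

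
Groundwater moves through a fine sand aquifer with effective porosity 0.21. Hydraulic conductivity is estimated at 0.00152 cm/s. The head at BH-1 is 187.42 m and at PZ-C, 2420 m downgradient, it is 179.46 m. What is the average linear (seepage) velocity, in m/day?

Convert K: 0.00152 cm/s × 864 = 1.313 m/day.
Hydraulic gradient i = (187.42 − 179.46) / 2420 = 7.96 / 2420 = 0.003289.
Darcy flux q = K · i = 1.313 × 0.003289 = 0.004320 m/day.
Seepage velocity v = q / n_e = 0.004320 / 0.21 = 0.02057 m/day.

0.0206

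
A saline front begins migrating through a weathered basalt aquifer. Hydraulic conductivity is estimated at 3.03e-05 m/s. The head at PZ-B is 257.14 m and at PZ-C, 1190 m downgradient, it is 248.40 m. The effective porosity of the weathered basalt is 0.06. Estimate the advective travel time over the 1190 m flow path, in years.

Convert K: 3.03e-05 m/s × 86400 = 2.618 m/day.
Hydraulic gradient i = (257.14 − 248.40) / 1190 = 8.74 / 1190 = 0.007345.
Darcy flux q = K · i = 2.618 × 0.007345 = 0.01923 m/day.
Seepage velocity v = q / n_e = 0.01923 / 0.06 = 0.3205 m/day.
Travel time t = L / v = 1190 / 0.3205 = 3713 days = 10.17 years.

10.2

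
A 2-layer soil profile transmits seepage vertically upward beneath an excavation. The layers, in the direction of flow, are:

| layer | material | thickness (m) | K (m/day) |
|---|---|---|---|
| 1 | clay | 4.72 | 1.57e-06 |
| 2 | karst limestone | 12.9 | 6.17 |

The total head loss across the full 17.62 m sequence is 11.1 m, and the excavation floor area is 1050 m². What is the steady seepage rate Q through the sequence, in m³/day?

0.00388

Flow is perpendicular to layering, so the layers act in series and the equivalent K is the thickness-weighted harmonic mean.
Total thickness L = 4.72 + 12.9 = 17.62 m.
Σ(b_i/K_i) = 4.72/1.57e-06 + 12.9/6.17 = 3.006e+06 d.
K_eq = L / Σ(b_i/K_i) = 17.62 / 3.006e+06 = 5.861e-06 m/day.
Q = K_eq · A · (Δh/L) = 5.861e-06 × 1050 × (11.1/17.62) = 0.003877 m³/day.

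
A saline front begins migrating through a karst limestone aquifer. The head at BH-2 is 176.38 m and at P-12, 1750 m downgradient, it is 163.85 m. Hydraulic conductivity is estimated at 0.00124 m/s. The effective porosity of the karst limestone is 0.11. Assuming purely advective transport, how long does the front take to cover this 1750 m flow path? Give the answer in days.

Convert K: 0.00124 m/s × 86400 = 107.1 m/day.
Hydraulic gradient i = (176.38 − 163.85) / 1750 = 12.53 / 1750 = 0.007160.
Darcy flux q = K · i = 107.1 × 0.007160 = 0.7671 m/day.
Seepage velocity v = q / n_e = 0.7671 / 0.11 = 6.974 m/day.
Travel time t = L / v = 1750 / 6.974 = 250.9 days.

251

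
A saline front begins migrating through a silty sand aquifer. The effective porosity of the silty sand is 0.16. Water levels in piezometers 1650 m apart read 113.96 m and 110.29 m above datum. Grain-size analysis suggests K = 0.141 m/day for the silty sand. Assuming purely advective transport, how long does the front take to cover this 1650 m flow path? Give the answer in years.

2300

Hydraulic gradient i = (113.96 − 110.29) / 1650 = 3.67 / 1650 = 0.002224.
Darcy flux q = K · i = 0.1410 × 0.002224 = 0.0003136 m/day.
Seepage velocity v = q / n_e = 0.0003136 / 0.16 = 0.001960 m/day.
Travel time t = L / v = 1650 / 0.001960 = 8.418e+05 days = 2305 years.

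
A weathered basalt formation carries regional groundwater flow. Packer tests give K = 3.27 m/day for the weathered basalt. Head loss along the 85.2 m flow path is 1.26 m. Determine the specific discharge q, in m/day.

Hydraulic gradient i = Δh / L = 1.26 / 85.2 = 0.01479.
Specific discharge q = K · i = 3.270 × 0.01479 = 0.04836 m/day.

0.0484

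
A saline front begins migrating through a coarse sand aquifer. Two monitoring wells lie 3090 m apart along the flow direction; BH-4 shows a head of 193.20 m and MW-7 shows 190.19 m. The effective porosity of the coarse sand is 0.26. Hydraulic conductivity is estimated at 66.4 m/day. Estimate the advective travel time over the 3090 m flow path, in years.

34.0

Hydraulic gradient i = (193.20 − 190.19) / 3090 = 3.01 / 3090 = 0.0009741.
Darcy flux q = K · i = 66.40 × 0.0009741 = 0.06468 m/day.
Seepage velocity v = q / n_e = 0.06468 / 0.26 = 0.2488 m/day.
Travel time t = L / v = 3090 / 0.2488 = 12421 days = 34.01 years.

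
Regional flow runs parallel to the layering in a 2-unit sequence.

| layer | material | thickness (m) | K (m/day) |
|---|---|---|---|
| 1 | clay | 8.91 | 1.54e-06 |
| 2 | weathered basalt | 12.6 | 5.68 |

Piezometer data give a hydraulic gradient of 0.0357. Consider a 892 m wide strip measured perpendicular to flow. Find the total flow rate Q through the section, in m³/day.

Flow is parallel to layering, so each bed carries its own Darcy discharge and the transmissivities add.
Σ(K_i·b_i) = 1.54e-06×8.91 + 5.68×12.6 = 71.57 m²/day.
Hydraulic gradient i = 0.0357.
Q = Σ(K_i·b_i) · W · i = 71.57 × 892 × 0.03570 = 2279 m³/day.

2280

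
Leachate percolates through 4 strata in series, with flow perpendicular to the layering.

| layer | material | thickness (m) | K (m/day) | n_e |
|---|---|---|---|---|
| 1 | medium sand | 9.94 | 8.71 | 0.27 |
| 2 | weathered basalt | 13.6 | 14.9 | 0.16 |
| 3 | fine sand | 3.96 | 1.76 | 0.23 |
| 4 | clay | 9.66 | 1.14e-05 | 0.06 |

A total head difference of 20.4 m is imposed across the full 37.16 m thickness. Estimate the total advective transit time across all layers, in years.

722

With flow normal to the layers, continuity requires the same specific discharge q through every layer.
Σ(b_i/K_i) = 9.94/8.71 + 13.6/14.9 + 3.96/1.76 + 9.66/1.14e-05 = 8.474e+05 d.
q = Δh / Σ(b_i/K_i) = 20.4 / 8.474e+05 = 2.407e-05 m/day.
In each layer the seepage velocity is v_i = q/n_i, so the layer transit time is t_i = b_i·n_i / q:
  layer 1 (medium sand): t_1 = 9.94 × 0.27 / 2.407e-05 = 1.115e+05 d
  layer 2 (weathered basalt): t_2 = 13.6 × 0.16 / 2.407e-05 = 90386 d
  layer 3 (fine sand): t_3 = 3.96 × 0.23 / 2.407e-05 = 37833 d
  layer 4 (clay): t_4 = 9.66 × 0.06 / 2.407e-05 = 24075 d
Total t = Σ t_i = 2.638e+05 days = 722.2 years.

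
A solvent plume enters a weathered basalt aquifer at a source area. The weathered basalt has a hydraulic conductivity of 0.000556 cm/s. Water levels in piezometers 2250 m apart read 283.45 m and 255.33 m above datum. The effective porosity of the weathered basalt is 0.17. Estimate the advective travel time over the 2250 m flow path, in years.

Convert K: 0.000556 cm/s × 864 = 0.4804 m/day.
Hydraulic gradient i = (283.45 − 255.33) / 2250 = 28.12 / 2250 = 0.01250.
Darcy flux q = K · i = 0.4804 × 0.01250 = 0.006004 m/day.
Seepage velocity v = q / n_e = 0.006004 / 0.17 = 0.03532 m/day.
Travel time t = L / v = 2250 / 0.03532 = 63710 days = 174.4 years.

174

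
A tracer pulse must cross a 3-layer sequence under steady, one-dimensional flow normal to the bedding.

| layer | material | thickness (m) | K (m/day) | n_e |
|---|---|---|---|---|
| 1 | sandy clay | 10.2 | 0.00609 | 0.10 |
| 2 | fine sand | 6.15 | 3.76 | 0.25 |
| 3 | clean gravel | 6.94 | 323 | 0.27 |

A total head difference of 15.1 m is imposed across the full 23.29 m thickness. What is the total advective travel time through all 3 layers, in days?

492

With flow normal to the layers, continuity requires the same specific discharge q through every layer.
Σ(b_i/K_i) = 10.2/0.00609 + 6.15/3.76 + 6.94/323 = 1677 d.
q = Δh / Σ(b_i/K_i) = 15.1 / 1677 = 0.009007 m/day.
In each layer the seepage velocity is v_i = q/n_i, so the layer transit time is t_i = b_i·n_i / q:
  layer 1 (sandy clay): t_1 = 10.2 × 0.10 / 0.009007 = 113.2 d
  layer 2 (fine sand): t_2 = 6.15 × 0.25 / 0.009007 = 170.7 d
  layer 3 (clean gravel): t_3 = 6.94 × 0.27 / 0.009007 = 208.0 d
Total t = Σ t_i = 492.0 days.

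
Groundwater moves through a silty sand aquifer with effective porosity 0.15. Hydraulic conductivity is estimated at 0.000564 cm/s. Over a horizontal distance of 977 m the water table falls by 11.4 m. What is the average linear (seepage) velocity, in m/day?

0.0379

Convert K: 0.000564 cm/s × 864 = 0.4873 m/day.
Hydraulic gradient i = Δh / L = 11.4 / 977 = 0.01167.
Darcy flux q = K · i = 0.4873 × 0.01167 = 0.005686 m/day.
Seepage velocity v = q / n_e = 0.005686 / 0.15 = 0.03791 m/day.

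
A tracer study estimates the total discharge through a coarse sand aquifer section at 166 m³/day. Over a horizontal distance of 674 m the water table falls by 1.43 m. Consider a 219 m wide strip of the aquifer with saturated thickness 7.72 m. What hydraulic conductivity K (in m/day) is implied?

46.3

Cross-sectional area A = 219 × 7.72 = 1691 m².
Hydraulic gradient i = Δh / L = 1.43 / 674 = 0.002122.
From Q = K·A·i, K = Q / (A·i) = 166 / (1691 × 0.002122) = 46.28 m/day.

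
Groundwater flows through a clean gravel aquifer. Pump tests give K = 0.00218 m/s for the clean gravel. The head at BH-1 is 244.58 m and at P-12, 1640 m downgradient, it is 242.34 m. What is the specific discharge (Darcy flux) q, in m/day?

Convert K: 0.00218 m/s × 86400 = 188.4 m/day.
Hydraulic gradient i = (244.58 − 242.34) / 1640 = 2.24 / 1640 = 0.001366.
Specific discharge q = K · i = 188.4 × 0.001366 = 0.2573 m/day.

0.257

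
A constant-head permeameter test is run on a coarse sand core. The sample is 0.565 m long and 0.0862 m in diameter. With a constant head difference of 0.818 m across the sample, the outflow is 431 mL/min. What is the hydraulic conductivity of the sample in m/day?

Cross-sectional area A = π·(d/2)² = π × (0.0862/2)² = 0.005836 m².
Convert discharge: 431 mL/min = 7.183e-06 m³/s.
Darcy's law rearranged: K = Q·L / (A·Δh) = 7.183e-06 × 0.565 / (0.005836 × 0.818) = 0.0008502 m/s = 73.46 m/day.

73.5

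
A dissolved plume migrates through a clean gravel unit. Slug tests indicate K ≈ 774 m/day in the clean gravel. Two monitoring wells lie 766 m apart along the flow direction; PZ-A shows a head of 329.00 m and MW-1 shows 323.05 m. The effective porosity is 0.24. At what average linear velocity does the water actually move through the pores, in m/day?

25.1

Hydraulic gradient i = (329.00 − 323.05) / 766 = 5.95 / 766 = 0.007768.
Darcy flux q = K · i = 774.0 × 0.007768 = 6.012 m/day.
Seepage velocity v = q / n_e = 6.012 / 0.24 = 25.05 m/day.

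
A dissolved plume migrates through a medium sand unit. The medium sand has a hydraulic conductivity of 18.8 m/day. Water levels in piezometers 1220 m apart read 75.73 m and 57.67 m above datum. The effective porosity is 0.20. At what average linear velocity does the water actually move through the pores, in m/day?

1.39

Hydraulic gradient i = (75.73 − 57.67) / 1220 = 18.06 / 1220 = 0.01480.
Darcy flux q = K · i = 18.80 × 0.01480 = 0.2783 m/day.
Seepage velocity v = q / n_e = 0.2783 / 0.20 = 1.392 m/day.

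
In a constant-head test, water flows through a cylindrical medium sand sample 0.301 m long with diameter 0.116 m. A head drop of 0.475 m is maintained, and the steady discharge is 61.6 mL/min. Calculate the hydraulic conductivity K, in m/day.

Cross-sectional area A = π·(d/2)² = π × (0.116/2)² = 0.01057 m².
Convert discharge: 61.6 mL/min = 1.027e-06 m³/s.
Darcy's law rearranged: K = Q·L / (A·Δh) = 1.027e-06 × 0.301 / (0.01057 × 0.475) = 6.156e-05 m/s = 5.319 m/day.

5.32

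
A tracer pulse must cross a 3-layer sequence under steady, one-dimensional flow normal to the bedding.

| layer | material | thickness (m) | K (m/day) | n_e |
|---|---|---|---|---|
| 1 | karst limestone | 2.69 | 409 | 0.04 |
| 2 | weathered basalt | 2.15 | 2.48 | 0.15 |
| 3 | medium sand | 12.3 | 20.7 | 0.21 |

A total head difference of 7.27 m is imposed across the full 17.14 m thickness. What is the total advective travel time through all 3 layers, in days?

With flow normal to the layers, continuity requires the same specific discharge q through every layer.
Σ(b_i/K_i) = 2.69/409 + 2.15/2.48 + 12.3/20.7 = 1.468 d.
q = Δh / Σ(b_i/K_i) = 7.27 / 1.468 = 4.953 m/day.
In each layer the seepage velocity is v_i = q/n_i, so the layer transit time is t_i = b_i·n_i / q:
  layer 1 (karst limestone): t_1 = 2.69 × 0.04 / 4.953 = 0.02172 d
  layer 2 (weathered basalt): t_2 = 2.15 × 0.15 / 4.953 = 0.06511 d
  layer 3 (medium sand): t_3 = 12.3 × 0.21 / 4.953 = 0.5215 d
Total t = Σ t_i = 0.6083 days.

0.608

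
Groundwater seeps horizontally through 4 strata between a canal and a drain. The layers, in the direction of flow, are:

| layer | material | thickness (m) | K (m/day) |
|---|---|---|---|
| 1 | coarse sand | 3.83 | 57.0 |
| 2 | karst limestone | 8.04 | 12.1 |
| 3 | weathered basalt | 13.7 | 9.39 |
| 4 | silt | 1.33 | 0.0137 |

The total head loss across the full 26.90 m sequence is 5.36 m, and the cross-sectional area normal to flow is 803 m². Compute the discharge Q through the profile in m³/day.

43.4

Flow is perpendicular to layering, so the layers act in series and the equivalent K is the thickness-weighted harmonic mean.
Total thickness L = 3.83 + 8.04 + 13.7 + 1.33 = 26.90 m.
Σ(b_i/K_i) = 3.83/57.0 + 8.04/12.1 + 13.7/9.39 + 1.33/0.0137 = 99.27 d.
K_eq = L / Σ(b_i/K_i) = 26.90 / 99.27 = 0.2710 m/day.
Q = K_eq · A · (Δh/L) = 0.2710 × 803 × (5.36/26.90) = 43.36 m³/day.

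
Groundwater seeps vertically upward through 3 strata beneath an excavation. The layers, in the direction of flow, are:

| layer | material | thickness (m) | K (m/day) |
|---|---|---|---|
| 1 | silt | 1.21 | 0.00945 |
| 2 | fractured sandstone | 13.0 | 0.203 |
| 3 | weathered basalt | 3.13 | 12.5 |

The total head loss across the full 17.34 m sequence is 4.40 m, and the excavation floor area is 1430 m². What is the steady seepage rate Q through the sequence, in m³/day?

32.7

Flow is perpendicular to layering, so the layers act in series and the equivalent K is the thickness-weighted harmonic mean.
Total thickness L = 1.21 + 13.0 + 3.13 = 17.34 m.
Σ(b_i/K_i) = 1.21/0.00945 + 13.0/0.203 + 3.13/12.5 = 192.3 d.
K_eq = L / Σ(b_i/K_i) = 17.34 / 192.3 = 0.09016 m/day.
Q = K_eq · A · (Δh/L) = 0.09016 × 1430 × (4.40/17.34) = 32.71 m³/day.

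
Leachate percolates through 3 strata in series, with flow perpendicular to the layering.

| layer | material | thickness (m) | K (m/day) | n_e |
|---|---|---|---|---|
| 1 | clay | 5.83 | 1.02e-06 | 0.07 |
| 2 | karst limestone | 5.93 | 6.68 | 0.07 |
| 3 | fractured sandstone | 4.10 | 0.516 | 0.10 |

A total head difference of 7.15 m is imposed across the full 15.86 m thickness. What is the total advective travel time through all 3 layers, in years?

With flow normal to the layers, continuity requires the same specific discharge q through every layer.
Σ(b_i/K_i) = 5.83/1.02e-06 + 5.93/6.68 + 4.10/0.516 = 5.716e+06 d.
q = Δh / Σ(b_i/K_i) = 7.15 / 5.716e+06 = 1.251e-06 m/day.
In each layer the seepage velocity is v_i = q/n_i, so the layer transit time is t_i = b_i·n_i / q:
  layer 1 (clay): t_1 = 5.83 × 0.07 / 1.251e-06 = 3.262e+05 d
  layer 2 (karst limestone): t_2 = 5.93 × 0.07 / 1.251e-06 = 3.318e+05 d
  layer 3 (fractured sandstone): t_3 = 4.10 × 0.10 / 1.251e-06 = 3.278e+05 d
Total t = Σ t_i = 9.858e+05 days = 2699 years.

2700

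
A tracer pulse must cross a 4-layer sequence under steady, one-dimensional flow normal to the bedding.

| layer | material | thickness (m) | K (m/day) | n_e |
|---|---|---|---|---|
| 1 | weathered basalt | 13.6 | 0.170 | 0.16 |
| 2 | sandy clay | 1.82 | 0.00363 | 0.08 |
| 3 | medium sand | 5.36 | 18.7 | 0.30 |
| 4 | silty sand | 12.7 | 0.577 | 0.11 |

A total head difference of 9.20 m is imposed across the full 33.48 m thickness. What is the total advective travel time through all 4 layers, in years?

0.957

With flow normal to the layers, continuity requires the same specific discharge q through every layer.
Σ(b_i/K_i) = 13.6/0.170 + 1.82/0.00363 + 5.36/18.7 + 12.7/0.577 = 603.7 d.
q = Δh / Σ(b_i/K_i) = 9.20 / 603.7 = 0.01524 m/day.
In each layer the seepage velocity is v_i = q/n_i, so the layer transit time is t_i = b_i·n_i / q:
  layer 1 (weathered basalt): t_1 = 13.6 × 0.16 / 0.01524 = 142.8 d
  layer 2 (sandy clay): t_2 = 1.82 × 0.08 / 0.01524 = 9.554 d
  layer 3 (medium sand): t_3 = 5.36 × 0.30 / 0.01524 = 105.5 d
  layer 4 (silty sand): t_4 = 12.7 × 0.11 / 0.01524 = 91.67 d
Total t = Σ t_i = 349.5 days = 0.9569 years.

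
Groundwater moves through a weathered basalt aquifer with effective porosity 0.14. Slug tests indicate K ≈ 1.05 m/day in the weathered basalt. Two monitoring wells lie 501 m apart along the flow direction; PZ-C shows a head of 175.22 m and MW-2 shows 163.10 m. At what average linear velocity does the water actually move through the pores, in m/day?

0.181

Hydraulic gradient i = (175.22 − 163.10) / 501 = 12.12 / 501 = 0.02419.
Darcy flux q = K · i = 1.050 × 0.02419 = 0.02540 m/day.
Seepage velocity v = q / n_e = 0.02540 / 0.14 = 0.1814 m/day.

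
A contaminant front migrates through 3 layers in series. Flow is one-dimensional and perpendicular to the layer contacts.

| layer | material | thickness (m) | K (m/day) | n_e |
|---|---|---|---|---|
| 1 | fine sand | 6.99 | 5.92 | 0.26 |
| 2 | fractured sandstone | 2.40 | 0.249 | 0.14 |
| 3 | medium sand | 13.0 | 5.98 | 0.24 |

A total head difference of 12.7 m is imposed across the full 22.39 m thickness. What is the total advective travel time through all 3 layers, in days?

5.40

With flow normal to the layers, continuity requires the same specific discharge q through every layer.
Σ(b_i/K_i) = 6.99/5.92 + 2.40/0.249 + 13.0/5.98 = 12.99 d.
q = Δh / Σ(b_i/K_i) = 12.7 / 12.99 = 0.9774 m/day.
In each layer the seepage velocity is v_i = q/n_i, so the layer transit time is t_i = b_i·n_i / q:
  layer 1 (fine sand): t_1 = 6.99 × 0.26 / 0.9774 = 1.859 d
  layer 2 (fractured sandstone): t_2 = 2.40 × 0.14 / 0.9774 = 0.3438 d
  layer 3 (medium sand): t_3 = 13.0 × 0.24 / 0.9774 = 3.192 d
Total t = Σ t_i = 5.395 days.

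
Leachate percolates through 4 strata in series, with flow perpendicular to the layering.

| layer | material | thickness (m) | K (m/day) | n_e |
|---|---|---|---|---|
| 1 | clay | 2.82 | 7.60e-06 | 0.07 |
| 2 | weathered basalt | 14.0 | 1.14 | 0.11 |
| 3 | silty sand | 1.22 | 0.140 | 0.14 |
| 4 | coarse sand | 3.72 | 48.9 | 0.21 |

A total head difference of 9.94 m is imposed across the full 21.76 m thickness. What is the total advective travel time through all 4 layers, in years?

275

With flow normal to the layers, continuity requires the same specific discharge q through every layer.
Σ(b_i/K_i) = 2.82/7.60e-06 + 14.0/1.14 + 1.22/0.140 + 3.72/48.9 = 3.711e+05 d.
q = Δh / Σ(b_i/K_i) = 9.94 / 3.711e+05 = 2.679e-05 m/day.
In each layer the seepage velocity is v_i = q/n_i, so the layer transit time is t_i = b_i·n_i / q:
  layer 1 (clay): t_1 = 2.82 × 0.07 / 2.679e-05 = 7369 d
  layer 2 (weathered basalt): t_2 = 14.0 × 0.11 / 2.679e-05 = 57490 d
  layer 3 (silty sand): t_3 = 1.22 × 0.14 / 2.679e-05 = 6376 d
  layer 4 (coarse sand): t_4 = 3.72 × 0.21 / 2.679e-05 = 29163 d
Total t = Σ t_i = 1.004e+05 days = 274.9 years.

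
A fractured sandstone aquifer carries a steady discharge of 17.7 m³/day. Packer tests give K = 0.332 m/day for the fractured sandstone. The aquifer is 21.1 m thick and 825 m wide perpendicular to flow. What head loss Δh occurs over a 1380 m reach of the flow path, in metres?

Cross-sectional area A = 825 × 21.1 = 17408 m².
From Q = K·A·i, i = Q / (K·A) = 17.7 / (0.3320 × 17408) = 0.003063.
Head loss Δh = i · L = 0.003063 × 1380 = 4.226 m.

4.23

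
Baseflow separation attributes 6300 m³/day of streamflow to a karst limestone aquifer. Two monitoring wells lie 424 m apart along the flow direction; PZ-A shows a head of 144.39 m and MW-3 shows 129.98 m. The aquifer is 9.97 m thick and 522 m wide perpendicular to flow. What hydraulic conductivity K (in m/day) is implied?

Cross-sectional area A = 522 × 9.97 = 5204 m².
Hydraulic gradient i = (144.39 − 129.98) / 424 = 14.41 / 424 = 0.03399.
From Q = K·A·i, K = Q / (A·i) = 6300 / (5204 × 0.03399) = 35.62 m/day.

35.6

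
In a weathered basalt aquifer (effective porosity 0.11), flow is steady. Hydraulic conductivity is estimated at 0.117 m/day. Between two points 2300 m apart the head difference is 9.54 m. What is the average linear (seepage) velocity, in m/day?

0.00441

Hydraulic gradient i = Δh / L = 9.54 / 2300 = 0.004148.
Darcy flux q = K · i = 0.1170 × 0.004148 = 0.0004853 m/day.
Seepage velocity v = q / n_e = 0.0004853 / 0.11 = 0.004412 m/day.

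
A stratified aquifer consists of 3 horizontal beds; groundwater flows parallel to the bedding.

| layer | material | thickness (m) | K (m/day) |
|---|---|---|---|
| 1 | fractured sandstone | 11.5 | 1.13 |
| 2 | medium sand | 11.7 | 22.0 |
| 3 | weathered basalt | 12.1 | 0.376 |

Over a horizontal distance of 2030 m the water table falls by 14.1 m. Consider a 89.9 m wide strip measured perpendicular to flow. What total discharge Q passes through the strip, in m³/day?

Flow is parallel to layering, so each bed carries its own Darcy discharge and the transmissivities add.
Σ(K_i·b_i) = 1.13×11.5 + 22.0×11.7 + 0.376×12.1 = 274.9 m²/day.
Hydraulic gradient i = Δh / L = 14.1 / 2030 = 0.006946.
Q = Σ(K_i·b_i) · W · i = 274.9 × 89.9 × 0.006946 = 171.7 m³/day.

172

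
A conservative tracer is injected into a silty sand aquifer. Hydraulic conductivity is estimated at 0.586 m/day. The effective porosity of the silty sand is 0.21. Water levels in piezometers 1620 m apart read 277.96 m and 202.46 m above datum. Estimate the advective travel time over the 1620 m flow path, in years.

34.1

Hydraulic gradient i = (277.96 − 202.46) / 1620 = 75.5 / 1620 = 0.04660.
Darcy flux q = K · i = 0.5860 × 0.04660 = 0.02731 m/day.
Seepage velocity v = q / n_e = 0.02731 / 0.21 = 0.1300 m/day.
Travel time t = L / v = 1620 / 0.1300 = 12457 days = 34.10 years.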